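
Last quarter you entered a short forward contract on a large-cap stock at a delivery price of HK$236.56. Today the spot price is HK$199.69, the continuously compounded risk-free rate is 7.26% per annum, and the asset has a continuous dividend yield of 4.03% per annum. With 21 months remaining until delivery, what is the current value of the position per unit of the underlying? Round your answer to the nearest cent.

Current fair forward for the remaining 21 months: F = S·e^((r − q)·T), (r − q) = 0.0726 − 0.0403 = 0.0323
F = 199.69 · e^(0.0323 × 21/12) = 199.69 × 1.058153 = 211.3026
Value of long forward = (F − K)·e^(−rT) = (211.3026 − 236.56) · e^(−0.0726·21/12)
= -25.2574 × 0.880690 = -22.24
Short position value = −(long value) = HK$22.24

HK$22.24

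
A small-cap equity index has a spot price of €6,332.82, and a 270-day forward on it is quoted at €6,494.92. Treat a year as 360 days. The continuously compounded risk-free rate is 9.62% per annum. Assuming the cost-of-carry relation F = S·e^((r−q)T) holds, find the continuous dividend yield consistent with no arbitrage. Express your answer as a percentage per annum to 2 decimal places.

6.25%

From F = S·e^((r−q)T): (r − q) = ln(F/S)/T
ln(6494.92/6332.82) = ln(1.025597) = 0.025275
(r − q) = 0.025275 / (270/360) = 0.033700
q = r − ln(F/S)/T = 0.0962 − 0.033700 = 0.062500
q = 6.25%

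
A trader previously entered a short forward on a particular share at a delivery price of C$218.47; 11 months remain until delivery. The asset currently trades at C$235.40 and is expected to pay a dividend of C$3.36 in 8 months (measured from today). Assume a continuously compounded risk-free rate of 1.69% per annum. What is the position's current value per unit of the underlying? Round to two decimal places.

-C$16.97

PV(remaining dividends) I = 3.36·e^(−0.0169·8/12) = 3.3224
Current forward F = (S − I)·e^(rT) = (235.40 − 3.3224)·e^(0.0169·11/12) = 232.0776 × 1.015612 = 235.7008
Value (long) = (F − K)·e^(−rT) = (235.7008 − 218.47) × 0.984628 = 16.9659
Short position value = −(long value) = -C$16.97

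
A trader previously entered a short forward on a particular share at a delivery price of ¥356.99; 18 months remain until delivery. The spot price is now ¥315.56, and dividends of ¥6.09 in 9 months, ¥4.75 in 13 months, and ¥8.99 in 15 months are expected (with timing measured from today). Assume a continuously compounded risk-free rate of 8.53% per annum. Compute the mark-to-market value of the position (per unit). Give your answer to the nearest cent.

¥16.68

PV(remaining dividends) I = 6.09·e^(−0.0853·9/12) + 4.75·e^(−0.0853·13/12) + 8.99·e^(−0.0853·15/12) = 18.1241
Current forward F = (S − I)·e^(rT) = (315.56 − 18.1241)·e^(0.0853·18/12) = 297.4359 × 1.136496 = 338.0347
Value (long) = (F − K)·e^(−rT) = (338.0347 − 356.99) × 0.879897 = -16.6787
Short position value = −(long value) = ¥16.68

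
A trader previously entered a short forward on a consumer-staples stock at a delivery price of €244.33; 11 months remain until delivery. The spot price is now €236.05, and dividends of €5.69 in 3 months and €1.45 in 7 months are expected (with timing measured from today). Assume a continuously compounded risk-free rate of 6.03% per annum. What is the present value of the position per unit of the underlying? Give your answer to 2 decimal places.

PV(remaining dividends) I = 5.69·e^(−0.0603·3/12) + 1.45·e^(−0.0603·7/12) = 7.0047
Current forward F = (S − I)·e^(rT) = (236.05 − 7.0047)·e^(0.0603·11/12) = 229.0453 × 1.056831 = 242.0622
Value (long) = (F − K)·e^(−rT) = (242.0622 − 244.33) × 0.946225 = -2.1458
Short position value = −(long value) = €2.15

€2.15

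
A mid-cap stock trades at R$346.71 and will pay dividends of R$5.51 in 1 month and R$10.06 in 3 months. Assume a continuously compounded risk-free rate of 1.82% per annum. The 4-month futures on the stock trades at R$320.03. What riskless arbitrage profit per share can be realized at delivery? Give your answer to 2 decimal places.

R$13.18 per share

PV(dividends) I = 5.51·e^(−0.0182·1/12) + 10.06·e^(−0.0182·3/12) = 15.5160
Fair futures F* = (S − I)·e^(rT) = (346.71 − 15.5160)·e^0.006067 = 331.1940 × 1.006085 = 333.2093
Market R$320.03 < fair 333.2093: forward underpriced → reverse cash-and-carry (short the stock, invest proceeds at r, pay the dividends, go long the forward).
Profit at T = |F_mkt − F*| = |320.03 − 333.2093| = R$13.18 per share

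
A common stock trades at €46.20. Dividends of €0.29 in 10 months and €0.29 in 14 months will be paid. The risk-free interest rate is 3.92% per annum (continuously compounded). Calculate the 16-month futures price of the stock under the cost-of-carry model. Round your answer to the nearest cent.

PV(dividends) I = 0.29·e^(−0.0392·10/12) + 0.29·e^(−0.0392·14/12)
I = 0.2807 + 0.2770 = 0.5577
F = (S − I)·e^(rT) = (46.20 − 0.5577) · e^(0.0392·16/12)
= 45.6423 · e^0.052267 = 45.6423 × 1.053657 = €48.09

€48.09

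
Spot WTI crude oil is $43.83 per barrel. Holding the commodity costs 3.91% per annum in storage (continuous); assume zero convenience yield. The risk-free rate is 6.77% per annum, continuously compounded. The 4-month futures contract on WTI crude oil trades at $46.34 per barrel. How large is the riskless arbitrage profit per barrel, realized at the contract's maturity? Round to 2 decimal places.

Fair futures: F* = S·e^(carry·T), with carry = (r + u) = 0.0677 + 0.0391 = 0.1068
F* = 43.83 · e^(0.1068 × 4/12) = 43.83 · e^0.035600 = 43.83 × 1.036241 = $45.4184
Market $46.34 > fair $45.4184: forward overpriced → cash-and-carry (buy spot, short the forward).
At maturity, profit = |F_mkt − F*| = |46.34 − 45.4184| = $0.92 per barrel

$0.92 per barrel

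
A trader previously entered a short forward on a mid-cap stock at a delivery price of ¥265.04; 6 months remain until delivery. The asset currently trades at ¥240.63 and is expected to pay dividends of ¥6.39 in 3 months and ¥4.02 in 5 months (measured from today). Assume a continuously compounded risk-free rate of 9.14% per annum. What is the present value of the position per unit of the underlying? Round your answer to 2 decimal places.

¥22.69

PV(remaining dividends) I = 6.39·e^(−0.0914·3/12) + 4.02·e^(−0.0914·5/12) = 10.1154
Current forward F = (S − I)·e^(rT) = (240.63 − 10.1154)·e^(0.0914·6/12) = 230.5146 × 1.046760 = 241.2935
Value (long) = (F − K)·e^(−rT) = (241.2935 − 265.04) × 0.955329 = -22.6857
Short position value = −(long value) = ¥22.69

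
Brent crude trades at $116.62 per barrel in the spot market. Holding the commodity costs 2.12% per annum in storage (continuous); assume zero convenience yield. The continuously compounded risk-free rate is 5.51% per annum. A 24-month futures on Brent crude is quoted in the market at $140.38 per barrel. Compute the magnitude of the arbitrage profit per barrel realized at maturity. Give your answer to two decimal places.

Fair futures: F* = S·e^(carry·T), with carry = (r + u) = 0.0551 + 0.0212 = 0.0763
F* = 116.62 · e^(0.0763 × 24/12) = 116.62 · e^0.152600 = 116.62 × 1.164859 = $135.8459
Market $140.38 > fair $135.8459: forward overpriced → cash-and-carry (buy spot, short the forward).
At maturity, profit = |F_mkt − F*| = |140.38 − 135.8459| = $4.53 per barrel

$4.53 per barrel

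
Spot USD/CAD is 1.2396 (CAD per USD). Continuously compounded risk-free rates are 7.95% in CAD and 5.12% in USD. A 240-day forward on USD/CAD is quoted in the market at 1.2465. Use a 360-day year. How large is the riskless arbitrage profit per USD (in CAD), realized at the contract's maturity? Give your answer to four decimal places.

0.0167 per USD (in CAD)

Fair forward: F* = S·e^(carry·T), with carry = (r_CAD − r_USD) = 0.0795 − 0.0512 = 0.0283
F* = 1.2396 · e^(0.0283 × 240/360) = 1.2396 · e^0.018867 = 1.2396 × 1.019046 = 1.2632
Market 1.2465 < fair 1.2632: forward underpriced → reverse cash-and-carry (short spot, go long the forward).
At maturity, profit = |F_mkt − F*| = |1.2465 − 1.2632| = 0.0167 per USD (in CAD)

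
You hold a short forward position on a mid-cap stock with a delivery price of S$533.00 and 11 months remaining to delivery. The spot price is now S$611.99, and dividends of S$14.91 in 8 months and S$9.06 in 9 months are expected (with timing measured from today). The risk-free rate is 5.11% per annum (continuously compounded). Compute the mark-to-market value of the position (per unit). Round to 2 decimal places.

-S$80.25

PV(remaining dividends) I = 14.91·e^(−0.0511·8/12) + 9.06·e^(−0.0511·9/12) = 23.1300
Current forward F = (S − I)·e^(rT) = (611.99 − 23.1300)·e^(0.0511·11/12) = 588.8600 × 1.047956 = 617.0994
Value (long) = (F − K)·e^(−rT) = (617.0994 − 533.00) × 0.954238 = 80.2508
Short position value = −(long value) = -S$80.25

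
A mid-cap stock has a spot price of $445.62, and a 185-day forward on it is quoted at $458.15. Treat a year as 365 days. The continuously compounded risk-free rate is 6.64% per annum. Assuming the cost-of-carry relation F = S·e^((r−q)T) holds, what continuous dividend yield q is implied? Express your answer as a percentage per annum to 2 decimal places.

1.17%

From F = S·e^((r−q)T): (r − q) = ln(F/S)/T
ln(458.15/445.62) = ln(1.028118) = 0.027730
(r − q) = 0.027730 / (185/365) = 0.054711
q = r − ln(F/S)/T = 0.0664 − 0.054711 = 0.011689
q = 1.17%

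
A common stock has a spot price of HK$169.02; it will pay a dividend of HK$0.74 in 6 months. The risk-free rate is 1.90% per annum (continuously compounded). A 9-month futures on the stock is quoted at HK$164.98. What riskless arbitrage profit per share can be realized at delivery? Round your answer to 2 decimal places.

HK$5.72 per share

PV(dividends) I = 0.74·e^(−0.0190·6/12) = 0.7330
Fair futures F* = (S − I)·e^(rT) = (169.02 − 0.7330)·e^0.014250 = 168.2870 × 1.014352 = 170.7023
Market HK$164.98 < fair 170.7023: forward underpriced → reverse cash-and-carry (short the stock, invest proceeds at r, pay the dividends, go long the forward).
Profit at T = |F_mkt − F*| = |164.98 − 170.7023| = HK$5.72 per share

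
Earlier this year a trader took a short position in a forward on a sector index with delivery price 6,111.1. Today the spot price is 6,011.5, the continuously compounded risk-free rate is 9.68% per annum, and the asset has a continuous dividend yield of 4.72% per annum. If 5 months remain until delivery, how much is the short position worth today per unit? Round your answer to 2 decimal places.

Current fair forward for the remaining 5 months: F = S·e^((r − q)·T), (r − q) = 0.0968 − 0.0472 = 0.0496
F = 6011.5 · e^(0.0496 × 5/12) = 6011.5 × 1.02088170 = 6137.0303
Value of long forward = (F − K)·e^(−rT) = (6137.0303 − 6111.1) · e^(−0.0968·5/12)
= 25.9303 × 0.96046923 = 24.91
Short position value = −(long value) = -24.91

-24.91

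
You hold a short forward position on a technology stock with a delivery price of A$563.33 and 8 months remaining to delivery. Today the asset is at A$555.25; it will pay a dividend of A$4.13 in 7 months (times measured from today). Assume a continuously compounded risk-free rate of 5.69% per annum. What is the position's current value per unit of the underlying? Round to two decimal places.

-A$8.89

PV(remaining dividends) I = 4.13·e^(−0.0569·7/12) = 3.9952
Current forward F = (S − I)·e^(rT) = (555.25 − 3.9952)·e^(0.0569·8/12) = 551.2548 × 1.038662 = 572.5674
Value (long) = (F − K)·e^(−rT) = (572.5674 − 563.33) × 0.962777 = 8.8936
Short position value = −(long value) = -A$8.89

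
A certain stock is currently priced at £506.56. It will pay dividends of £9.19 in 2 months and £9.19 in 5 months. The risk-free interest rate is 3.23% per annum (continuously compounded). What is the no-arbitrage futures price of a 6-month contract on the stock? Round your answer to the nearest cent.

£496.30

PV(dividends) I = 9.19·e^(−0.0323·2/12) + 9.19·e^(−0.0323·5/12)
I = 9.1407 + 9.0671 = 18.2078
F = (S − I)·e^(rT) = (506.56 − 18.2078) · e^(0.0323·6/12)
= 488.3522 · e^0.016150 = 488.3522 × 1.016281 = £496.30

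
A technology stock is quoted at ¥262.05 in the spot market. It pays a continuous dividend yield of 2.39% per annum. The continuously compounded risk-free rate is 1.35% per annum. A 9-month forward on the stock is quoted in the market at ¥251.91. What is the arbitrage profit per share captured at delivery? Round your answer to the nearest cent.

Fair forward: F* = S·e^(carry·T), with carry = (r − q) = 0.0135 − 0.0239 = -0.0104
F* = 262.05 · e^(-0.0104 × 9/12) = 262.05 · e^-0.007800 = 262.05 × 0.992230 = ¥260.0139
Market ¥251.91 < fair ¥260.0139: forward underpriced → reverse cash-and-carry (short spot, go long the forward).
At maturity, profit = |F_mkt − F*| = |251.91 − 260.0139| = ¥8.10 per share

¥8.10 per share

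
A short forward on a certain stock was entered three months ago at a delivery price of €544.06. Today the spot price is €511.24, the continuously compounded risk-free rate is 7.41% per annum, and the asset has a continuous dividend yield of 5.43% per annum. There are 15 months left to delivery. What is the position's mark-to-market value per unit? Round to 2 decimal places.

Current fair forward for the remaining 15 months: F = S·e^((r − q)·T), (r − q) = 0.0741 − 0.0543 = 0.0198
F = 511.24 · e^(0.0198 × 15/12) = 511.24 × 1.025059 = 524.0512
Value of long forward = (F − K)·e^(−rT) = (524.0512 − 544.06) · e^(−0.0741·15/12)
= -20.0088 × 0.911535 = -18.24
Short position value = −(long value) = €18.24

€18.24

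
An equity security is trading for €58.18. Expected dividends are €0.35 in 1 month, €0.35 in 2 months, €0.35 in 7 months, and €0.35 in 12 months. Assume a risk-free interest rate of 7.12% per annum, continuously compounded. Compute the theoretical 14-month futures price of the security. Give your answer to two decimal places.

PV(dividends) I = 0.35·e^(−0.0712·1/12) + 0.35·e^(−0.0712·2/12) + 0.35·e^(−0.0712·7/12) + 0.35·e^(−0.0712·12/12)
I = 0.3479 + 0.3459 + 0.3358 + 0.3259 = 1.3555
F = (S − I)·e^(rT) = (58.18 − 1.3555) · e^(0.0712·14/12)
= 56.8245 · e^0.083067 = 56.8245 × 1.086615 = €61.75

€61.75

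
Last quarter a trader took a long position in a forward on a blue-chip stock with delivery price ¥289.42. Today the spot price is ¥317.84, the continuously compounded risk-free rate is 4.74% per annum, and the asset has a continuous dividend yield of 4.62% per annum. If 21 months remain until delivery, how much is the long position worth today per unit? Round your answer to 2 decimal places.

Current fair forward for the remaining 21 months: F = S·e^((r − q)·T), (r − q) = 0.0474 − 0.0462 = 0.0012
F = 317.84 · e^(0.0012 × 21/12) = 317.84 × 1.002102 = 318.5081
Value of long forward = (F − K)·e^(−rT) = (318.5081 − 289.42) · e^(−0.0474·21/12)
= 29.0881 × 0.920397 = 26.77

¥26.77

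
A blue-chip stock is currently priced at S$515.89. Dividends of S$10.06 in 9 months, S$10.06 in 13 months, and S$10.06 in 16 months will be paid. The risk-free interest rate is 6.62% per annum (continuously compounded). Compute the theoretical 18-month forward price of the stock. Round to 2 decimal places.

S$538.66

PV(dividends) I = 10.06·e^(−0.0662·9/12) + 10.06·e^(−0.0662·13/12) + 10.06·e^(−0.0662·16/12)
I = 9.5727 + 9.3638 + 9.2101 = 28.1466
F = (S − I)·e^(rT) = (515.89 − 28.1466) · e^(0.0662·18/12)
= 487.7434 · e^0.099300 = 487.7434 × 1.104398 = S$538.66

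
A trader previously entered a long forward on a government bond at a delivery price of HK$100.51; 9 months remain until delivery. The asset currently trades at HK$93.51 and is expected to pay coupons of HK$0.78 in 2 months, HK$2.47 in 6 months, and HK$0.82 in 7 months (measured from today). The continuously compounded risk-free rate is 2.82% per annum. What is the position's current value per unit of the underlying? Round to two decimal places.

PV(remaining coupons) I = 0.78·e^(−0.0282·2/12) + 2.47·e^(−0.0282·6/12) + 0.82·e^(−0.0282·7/12) = 4.0184
Current forward F = (S − I)·e^(rT) = (93.51 − 4.0184)·e^(0.0282·9/12) = 89.4916 × 1.021375 = 91.4045
Value (long) = (F − K)·e^(−rT) = (91.4045 − 100.51) × 0.979072 = -8.9149
Value = -HK$8.91

-HK$8.91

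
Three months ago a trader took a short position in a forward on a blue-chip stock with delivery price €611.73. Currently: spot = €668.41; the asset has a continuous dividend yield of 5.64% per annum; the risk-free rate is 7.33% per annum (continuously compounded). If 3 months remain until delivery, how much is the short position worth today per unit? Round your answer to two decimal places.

-€58.43

Current fair forward for the remaining 3 months: F = S·e^((r − q)·T), (r − q) = 0.0733 − 0.0564 = 0.0169
F = 668.41 · e^(0.0169 × 3/12) = 668.41 × 1.004234 = 671.2400
Value of long forward = (F − K)·e^(−rT) = (671.2400 − 611.73) · e^(−0.0733·3/12)
= 59.5100 × 0.981842 = 58.43
Short position value = −(long value) = -€58.43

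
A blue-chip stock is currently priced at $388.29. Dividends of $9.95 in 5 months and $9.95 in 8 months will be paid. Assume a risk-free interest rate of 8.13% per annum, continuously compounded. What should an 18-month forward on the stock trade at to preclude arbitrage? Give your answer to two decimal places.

PV(dividends) I = 9.95·e^(−0.0813·5/12) + 9.95·e^(−0.0813·8/12)
I = 9.6186 + 9.4251 = 19.0437
F = (S − I)·e^(rT) = (388.29 − 19.0437) · e^(0.0813·18/12)
= 369.2463 · e^0.121950 = 369.2463 × 1.129698 = $417.14

$417.14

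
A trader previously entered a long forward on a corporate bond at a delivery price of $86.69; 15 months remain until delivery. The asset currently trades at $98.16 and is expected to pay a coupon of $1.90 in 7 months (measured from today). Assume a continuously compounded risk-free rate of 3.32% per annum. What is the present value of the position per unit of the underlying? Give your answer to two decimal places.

$13.13

PV(remaining coupons) I = 1.90·e^(−0.0332·7/12) = 1.8636
Current forward F = (S − I)·e^(rT) = (98.16 − 1.8636)·e^(0.0332·15/12) = 96.2964 × 1.042373 = 100.3768
Value (long) = (F − K)·e^(−rT) = (100.3768 − 86.69) × 0.959349 = 13.1304
Value = $13.13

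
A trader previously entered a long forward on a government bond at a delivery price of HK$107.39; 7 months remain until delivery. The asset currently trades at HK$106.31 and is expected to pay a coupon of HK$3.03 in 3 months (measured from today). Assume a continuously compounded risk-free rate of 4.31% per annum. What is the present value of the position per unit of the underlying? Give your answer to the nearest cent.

PV(remaining coupons) I = 3.03·e^(−0.0431·3/12) = 2.9975
Current forward F = (S − I)·e^(rT) = (106.31 − 2.9975)·e^(0.0431·7/12) = 103.3125 × 1.025460 = 105.9428
Value (long) = (F − K)·e^(−rT) = (105.9428 − 107.39) × 0.975172 = -1.4113
Value = -HK$1.41

-HK$1.41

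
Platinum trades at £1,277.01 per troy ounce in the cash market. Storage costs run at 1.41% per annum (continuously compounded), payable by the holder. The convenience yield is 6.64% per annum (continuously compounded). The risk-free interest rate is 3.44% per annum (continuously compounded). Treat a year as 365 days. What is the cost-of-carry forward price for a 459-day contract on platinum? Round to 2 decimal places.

£1,248.59 per troy ounce

Net carry = r + u − y = 0.0344 + 0.0141 − 0.0664 = -0.0179
F = S·e^((r+u−y)T) = 1277.01 · e^(-0.0179 × 459/365) = 1277.01 · e^-0.02250986
= 1277.01 × 0.97774160 = £1,248.59 per troy ounce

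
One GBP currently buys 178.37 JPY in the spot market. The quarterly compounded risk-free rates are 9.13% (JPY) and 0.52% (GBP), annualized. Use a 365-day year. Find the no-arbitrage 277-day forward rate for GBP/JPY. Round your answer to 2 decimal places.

By covered interest parity, F = S · (1+r_JPY/4)^(4T) / (1+r_GBP/4)^(4T)
= 178.37 × 1.070910 / 1.003952 = 178.37 × 1.066694
F = 190.27 JPY per GBP

190.27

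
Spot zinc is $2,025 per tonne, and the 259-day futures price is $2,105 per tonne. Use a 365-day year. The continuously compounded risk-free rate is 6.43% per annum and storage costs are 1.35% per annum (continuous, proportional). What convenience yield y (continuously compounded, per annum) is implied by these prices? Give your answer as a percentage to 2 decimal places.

F = S·e^((r+u−y)T) ⇒ (r+u−y) = ln(F/S)/T
ln(2105/2025) = 0.038746; /T ⇒ 0.054603
y = r + u − ln(F/S)/T = 0.0643 + 0.0135 − 0.054603 = 0.023197
y = 2.32%

2.32%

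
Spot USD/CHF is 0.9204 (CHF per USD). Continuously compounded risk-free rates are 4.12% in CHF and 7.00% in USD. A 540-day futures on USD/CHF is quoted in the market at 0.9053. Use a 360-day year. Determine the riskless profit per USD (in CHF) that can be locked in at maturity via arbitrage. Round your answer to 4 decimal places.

0.0238 per USD (in CHF)

Fair futures: F* = S·e^(carry·T), with carry = (r_CHF − r_USD) = 0.0412 − 0.0700 = -0.0288
F* = 0.9204 · e^(-0.0288 × 540/360) = 0.9204 · e^-0.043200 = 0.9204 × 0.957720 = 0.8815
Market 0.9053 > fair 0.8815: forward overpriced → cash-and-carry (buy spot, short the forward).
At maturity, profit = |F_mkt − F*| = |0.9053 − 0.8815| = 0.0238 per USD (in CHF)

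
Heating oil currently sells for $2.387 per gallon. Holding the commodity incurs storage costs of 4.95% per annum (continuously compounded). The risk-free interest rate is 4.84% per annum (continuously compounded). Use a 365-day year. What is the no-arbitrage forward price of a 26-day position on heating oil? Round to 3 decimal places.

$2.404 per gallon

Net carry = r + u − y = 0.0484 + 0.0495 − 0.0000 = 0.0979
F = S·e^((r+u−y)T) = 2.387 · e^(0.0979 × 26/365) = 2.387 · e^0.006974
= 2.387 × 1.006998 = $2.404 per gallon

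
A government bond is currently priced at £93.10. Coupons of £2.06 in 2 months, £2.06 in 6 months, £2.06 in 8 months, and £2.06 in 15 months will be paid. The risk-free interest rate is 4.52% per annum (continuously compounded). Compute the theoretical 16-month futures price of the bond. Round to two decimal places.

£90.38

PV(coupons) I = 2.06·e^(−0.0452·2/12) + 2.06·e^(−0.0452·6/12) + 2.06·e^(−0.0452·8/12) + 2.06·e^(−0.0452·15/12)
I = 2.0445 + 2.0140 + 1.9989 + 1.9468 = 8.0042
F = (S − I)·e^(rT) = (93.10 − 8.0042) · e^(0.0452·16/12)
= 85.0958 · e^0.060267 = 85.0958 × 1.062120 = £90.38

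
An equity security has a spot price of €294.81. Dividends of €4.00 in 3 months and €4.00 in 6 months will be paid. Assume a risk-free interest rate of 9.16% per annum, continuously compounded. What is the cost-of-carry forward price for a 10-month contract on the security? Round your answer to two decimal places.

PV(dividends) I = 4.00·e^(−0.0916·3/12) + 4.00·e^(−0.0916·6/12)
I = 3.9094 + 3.8209 = 7.7303
F = (S − I)·e^(rT) = (294.81 − 7.7303) · e^(0.0916·10/12)
= 287.0797 · e^0.076333 = 287.0797 × 1.079322 = €309.85

€309.85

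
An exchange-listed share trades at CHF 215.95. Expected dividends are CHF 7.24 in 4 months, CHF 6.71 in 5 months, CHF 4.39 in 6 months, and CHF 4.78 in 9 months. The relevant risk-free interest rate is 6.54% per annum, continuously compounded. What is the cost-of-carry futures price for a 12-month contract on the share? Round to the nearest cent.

PV(dividends) I = 7.24·e^(−0.0654·4/12) + 6.71·e^(−0.0654·5/12) + 4.39·e^(−0.0654·6/12) + 4.78·e^(−0.0654·9/12)
I = 7.0839 + 6.5296 + 4.2488 + 4.5512 = 22.4135
F = (S − I)·e^(rT) = (215.95 − 22.4135) · e^(0.0654·12/12)
= 193.5365 · e^0.065400 = 193.5365 × 1.067586 = CHF 206.62

CHF 206.62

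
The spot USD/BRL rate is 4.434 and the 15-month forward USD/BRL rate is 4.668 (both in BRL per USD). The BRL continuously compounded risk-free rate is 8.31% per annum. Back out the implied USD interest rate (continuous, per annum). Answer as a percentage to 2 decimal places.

F = S·e^((r_BRL − r_USD)T) ⇒ r_USD = r_BRL − ln(F/S)/T
ln(4.668/4.434) = 0.051429; /(15/12) = 0.041143
r_USD = 0.0831 − 0.041143 = 0.041957
r_USD = 4.20%

4.20%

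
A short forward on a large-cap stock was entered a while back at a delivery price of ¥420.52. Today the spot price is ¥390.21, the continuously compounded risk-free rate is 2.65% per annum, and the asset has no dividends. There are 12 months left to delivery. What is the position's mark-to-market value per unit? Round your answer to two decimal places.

¥19.31

Current fair forward for the remaining 12 months: F = S·e^(r·T), r = 0.0265
F = 390.21 · e^(0.0265 × 12/12) = 390.21 × 1.026854 = 400.6887
Value of long forward = (F − K)·e^(−rT) = (400.6887 − 420.52) · e^(−0.0265·12/12)
= -19.8313 × 0.973848 = -19.31
Short position value = −(long value) = ¥19.31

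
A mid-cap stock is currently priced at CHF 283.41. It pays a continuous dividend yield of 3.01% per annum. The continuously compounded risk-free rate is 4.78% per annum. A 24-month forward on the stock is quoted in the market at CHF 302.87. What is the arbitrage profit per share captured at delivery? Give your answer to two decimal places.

CHF 9.25 per share

Fair forward: F* = S·e^(carry·T), with carry = (r − q) = 0.0478 − 0.0301 = 0.0177
F* = 283.41 · e^(0.0177 × 24/12) = 283.41 · e^0.035400 = 283.41 × 1.036034 = CHF 293.6224
Market CHF 302.87 > fair CHF 293.6224: forward overpriced → cash-and-carry (buy spot, short the forward).
At maturity, profit = |F_mkt − F*| = |302.87 − 293.6224| = CHF 9.25 per share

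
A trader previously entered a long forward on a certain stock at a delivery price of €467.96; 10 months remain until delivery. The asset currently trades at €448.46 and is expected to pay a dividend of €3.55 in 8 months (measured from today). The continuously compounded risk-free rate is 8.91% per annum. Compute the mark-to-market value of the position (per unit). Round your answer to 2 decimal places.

PV(remaining dividends) I = 3.55·e^(−0.0891·8/12) = 3.3453
Current forward F = (S − I)·e^(rT) = (448.46 − 3.3453)·e^(0.0891·10/12) = 445.1147 × 1.077076 = 479.4224
Value (long) = (F − K)·e^(−rT) = (479.4224 − 467.96) × 0.928440 = 10.6422
Value = €10.64

€10.64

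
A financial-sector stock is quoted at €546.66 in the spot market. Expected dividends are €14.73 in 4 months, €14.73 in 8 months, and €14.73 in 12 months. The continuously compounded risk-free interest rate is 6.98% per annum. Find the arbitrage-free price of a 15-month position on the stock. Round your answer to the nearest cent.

PV(dividends) I = 14.73·e^(−0.0698·4/12) + 14.73·e^(−0.0698·8/12) + 14.73·e^(−0.0698·12/12)
I = 14.3912 + 14.0603 + 13.7369 = 42.1884
F = (S − I)·e^(rT) = (546.66 − 42.1884) · e^(0.0698·15/12)
= 504.4716 · e^0.087250 = 504.4716 × 1.091169 = €550.46

€550.46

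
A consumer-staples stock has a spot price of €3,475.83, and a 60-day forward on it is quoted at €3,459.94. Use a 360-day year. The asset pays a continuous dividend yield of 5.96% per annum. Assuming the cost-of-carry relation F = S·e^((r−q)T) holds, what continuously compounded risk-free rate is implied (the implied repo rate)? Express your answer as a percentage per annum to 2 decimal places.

From F = S·e^((r−q)T): (r − q) = ln(F/S)/T
ln(3459.94/3475.83) = ln(0.995428) = -0.004582
(r − q) = -0.004582 / (60/360) = -0.027492
r = ln(F/S)/T + q = -0.027492 + 0.0596 = 0.032108
r = 3.21%

3.21%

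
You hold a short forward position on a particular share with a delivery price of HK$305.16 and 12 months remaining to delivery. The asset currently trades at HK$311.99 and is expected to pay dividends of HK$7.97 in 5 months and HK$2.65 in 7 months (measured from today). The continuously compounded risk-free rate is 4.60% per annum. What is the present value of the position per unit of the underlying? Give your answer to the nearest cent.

-HK$10.15

PV(remaining dividends) I = 7.97·e^(−0.0460·5/12) + 2.65·e^(−0.0460·7/12) = 10.3985
Current forward F = (S − I)·e^(rT) = (311.99 − 10.3985)·e^(0.0460·12/12) = 301.5915 × 1.047074 = 315.7886
Value (long) = (F − K)·e^(−rT) = (315.7886 − 305.16) × 0.955042 = 10.1508
Short position value = −(long value) = -HK$10.15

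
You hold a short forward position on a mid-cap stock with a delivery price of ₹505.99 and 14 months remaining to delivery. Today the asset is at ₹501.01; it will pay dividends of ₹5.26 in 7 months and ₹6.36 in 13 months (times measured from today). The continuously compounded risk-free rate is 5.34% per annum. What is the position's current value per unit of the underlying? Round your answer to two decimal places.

PV(remaining dividends) I = 5.26·e^(−0.0534·7/12) + 6.36·e^(−0.0534·13/12) = 11.1012
Current forward F = (S − I)·e^(rT) = (501.01 − 11.1012)·e^(0.0534·14/12) = 489.9088 × 1.064282 = 521.4011
Value (long) = (F − K)·e^(−rT) = (521.4011 − 505.99) × 0.939601 = 14.4803
Short position value = −(long value) = -₹14.48

-₹14.48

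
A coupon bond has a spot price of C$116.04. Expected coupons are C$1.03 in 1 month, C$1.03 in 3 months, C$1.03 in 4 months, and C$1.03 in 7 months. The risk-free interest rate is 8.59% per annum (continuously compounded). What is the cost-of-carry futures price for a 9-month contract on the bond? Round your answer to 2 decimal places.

PV(coupons) I = 1.03·e^(−0.0859·1/12) + 1.03·e^(−0.0859·3/12) + 1.03·e^(−0.0859·4/12) + 1.03·e^(−0.0859·7/12)
I = 1.0227 + 1.0081 + 1.0009 + 0.9797 = 4.0114
F = (S − I)·e^(rT) = (116.04 − 4.0114) · e^(0.0859·9/12)
= 112.0286 · e^0.064425 = 112.0286 × 1.066546 = C$119.48

C$119.48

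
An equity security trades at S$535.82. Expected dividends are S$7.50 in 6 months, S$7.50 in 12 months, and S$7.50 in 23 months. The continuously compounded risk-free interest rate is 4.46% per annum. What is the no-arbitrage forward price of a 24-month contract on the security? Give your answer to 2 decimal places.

S$562.42

PV(dividends) I = 7.50·e^(−0.0446·6/12) + 7.50·e^(−0.0446·12/12) + 7.50·e^(−0.0446·23/12)
I = 7.3346 + 7.1728 + 6.8855 = 21.3929
F = (S − I)·e^(rT) = (535.82 − 21.3929) · e^(0.0446·24/12)
= 514.4271 · e^0.089200 = 514.4271 × 1.093299 = S$562.42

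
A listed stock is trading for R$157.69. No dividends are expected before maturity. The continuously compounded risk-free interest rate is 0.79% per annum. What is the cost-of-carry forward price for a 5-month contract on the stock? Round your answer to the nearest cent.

F = S·e^(rT) = 157.69 · e^(0.0079 × 5/12)
= 157.69 · e^0.003292 = 157.69 × 1.003297
F = R$158.21

R$158.21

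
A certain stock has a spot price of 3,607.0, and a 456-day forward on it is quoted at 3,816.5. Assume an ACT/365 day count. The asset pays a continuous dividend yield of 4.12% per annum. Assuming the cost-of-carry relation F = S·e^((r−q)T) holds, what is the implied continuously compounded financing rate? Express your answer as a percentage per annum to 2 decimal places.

From F = S·e^((r−q)T): (r − q) = ln(F/S)/T
ln(3816.5/3607.0) = ln(1.058082) = 0.056458
(r − q) = 0.056458 / (456/365) = 0.045191
r = ln(F/S)/T + q = 0.045191 + 0.0412 = 0.086391
r = 8.64%

8.64%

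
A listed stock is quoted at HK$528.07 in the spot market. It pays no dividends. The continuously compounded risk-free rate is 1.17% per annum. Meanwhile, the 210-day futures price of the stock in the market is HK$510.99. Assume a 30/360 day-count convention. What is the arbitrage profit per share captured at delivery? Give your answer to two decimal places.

HK$20.70 per share

Fair futures: F* = S·e^(carry·T), with carry = r = 0.0117
F* = 528.07 · e^(0.0117 × 210/360) = 528.07 · e^0.006825 = 528.07 × 1.006848 = HK$531.6862
Market HK$510.99 < fair HK$531.6862: forward underpriced → reverse cash-and-carry (short spot, go long the forward).
At maturity, profit = |F_mkt − F*| = |510.99 − 531.6862| = HK$20.70 per share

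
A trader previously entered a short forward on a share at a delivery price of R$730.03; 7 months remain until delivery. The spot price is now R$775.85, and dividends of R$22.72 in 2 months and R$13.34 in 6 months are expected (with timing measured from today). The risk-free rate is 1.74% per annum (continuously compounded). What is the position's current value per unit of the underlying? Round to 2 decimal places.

-R$17.31

PV(remaining dividends) I = 22.72·e^(−0.0174·2/12) + 13.34·e^(−0.0174·6/12) = 35.8787
Current forward F = (S − I)·e^(rT) = (775.85 − 35.8787)·e^(0.0174·7/12) = 739.9713 × 1.010202 = 747.5205
Value (long) = (F − K)·e^(−rT) = (747.5205 − 730.03) × 0.989901 = 17.3139
Short position value = −(long value) = -R$17.31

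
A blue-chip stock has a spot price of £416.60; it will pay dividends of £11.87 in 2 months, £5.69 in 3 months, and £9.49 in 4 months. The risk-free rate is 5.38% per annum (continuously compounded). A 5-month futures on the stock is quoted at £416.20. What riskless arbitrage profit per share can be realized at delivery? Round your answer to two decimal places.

PV(dividends) I = 11.87·e^(−0.0538·2/12) + 5.69·e^(−0.0538·3/12) + 9.49·e^(−0.0538·4/12) = 26.6994
Fair futures F* = (S − I)·e^(rT) = (416.60 − 26.6994)·e^0.022417 = 389.9006 × 1.022670 = 398.7396
Market £416.20 > fair 398.7396: forward overpriced → cash-and-carry (borrow at r, buy the stock and collect the dividends, short the forward).
Profit at T = |F_mkt − F*| = |416.20 − 398.7396| = £17.46 per share

£17.46 per share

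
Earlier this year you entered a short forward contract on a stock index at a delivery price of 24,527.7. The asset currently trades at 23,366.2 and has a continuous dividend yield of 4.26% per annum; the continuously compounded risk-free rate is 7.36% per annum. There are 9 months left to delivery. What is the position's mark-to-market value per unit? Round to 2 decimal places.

579.01

Current fair forward for the remaining 9 months: F = S·e^((r − q)·T), (r − q) = 0.0736 − 0.0426 = 0.0310
F = 23366.2 · e^(0.0310 × 9/12) = 23366.2 × 1.02352239 = 23915.8289
Value of long forward = (F − K)·e^(−rT) = (23915.8289 − 24527.7) · e^(−0.0736·9/12)
= -611.8711 × 0.94629587 = -579.01
Short position value = −(long value) = 579.01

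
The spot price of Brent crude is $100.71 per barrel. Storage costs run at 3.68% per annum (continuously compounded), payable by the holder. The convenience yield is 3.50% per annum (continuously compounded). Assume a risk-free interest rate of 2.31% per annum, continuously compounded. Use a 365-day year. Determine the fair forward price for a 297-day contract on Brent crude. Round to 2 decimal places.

Net carry = r + u − y = 0.0231 + 0.0368 − 0.0350 = 0.0249
F = S·e^((r+u−y)T) = 100.71 · e^(0.0249 × 297/365) = 100.71 · e^0.020261
= 100.71 × 1.020468 = $102.77 per barrel

$102.77 per barrel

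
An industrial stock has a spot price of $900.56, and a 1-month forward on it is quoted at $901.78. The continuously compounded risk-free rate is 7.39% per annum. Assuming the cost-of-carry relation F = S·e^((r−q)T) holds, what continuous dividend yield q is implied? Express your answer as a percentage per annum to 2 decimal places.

From F = S·e^((r−q)T): (r − q) = ln(F/S)/T
ln(901.78/900.56) = ln(1.001355) = 0.001354
(r − q) = 0.001354 / (1/12) = 0.016248
q = r − ln(F/S)/T = 0.0739 − 0.016248 = 0.057652
q = 5.77%

5.77%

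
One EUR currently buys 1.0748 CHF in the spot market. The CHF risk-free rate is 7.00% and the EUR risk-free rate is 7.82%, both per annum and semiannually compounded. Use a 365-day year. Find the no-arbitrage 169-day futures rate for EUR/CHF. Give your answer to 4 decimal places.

By covered interest parity, F = S · (1+r_CHF/2)^(2T) / (1+r_EUR/2)^(2T)
= 1.0748 × 1.032370 / 1.036156 = 1.0748 × 0.996346
F = 1.0709 CHF per EUR

1.0709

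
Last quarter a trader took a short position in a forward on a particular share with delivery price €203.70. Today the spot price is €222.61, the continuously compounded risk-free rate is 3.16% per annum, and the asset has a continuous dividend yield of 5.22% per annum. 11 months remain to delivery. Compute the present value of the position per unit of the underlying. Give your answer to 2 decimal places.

-€14.32

Current fair forward for the remaining 11 months: F = S·e^((r − q)·T), (r − q) = 0.0316 − 0.0522 = -0.0206
F = 222.61 · e^(-0.0206 × 11/12) = 222.61 × 0.981294 = 218.4459
Value of long forward = (F − K)·e^(−rT) = (218.4459 − 203.70) · e^(−0.0316·11/12)
= 14.7459 × 0.971449 = 14.32
Short position value = −(long value) = -€14.32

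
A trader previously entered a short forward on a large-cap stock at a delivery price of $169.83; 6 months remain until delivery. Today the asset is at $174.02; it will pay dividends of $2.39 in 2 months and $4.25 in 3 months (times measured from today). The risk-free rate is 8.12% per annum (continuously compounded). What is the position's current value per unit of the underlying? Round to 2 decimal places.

PV(remaining dividends) I = 2.39·e^(−0.0812·2/12) + 4.25·e^(−0.0812·3/12) = 6.5225
Current forward F = (S − I)·e^(rT) = (174.02 − 6.5225)·e^(0.0812·6/12) = 167.4975 × 1.041435 = 174.4378
Value (long) = (F − K)·e^(−rT) = (174.4378 − 169.83) × 0.960213 = 4.4245
Short position value = −(long value) = -$4.42

-$4.42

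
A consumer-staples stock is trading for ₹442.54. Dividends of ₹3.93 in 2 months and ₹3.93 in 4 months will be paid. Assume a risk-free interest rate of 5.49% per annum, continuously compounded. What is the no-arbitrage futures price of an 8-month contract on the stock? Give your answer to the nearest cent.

₹451.00

PV(dividends) I = 3.93·e^(−0.0549·2/12) + 3.93·e^(−0.0549·4/12)
I = 3.8942 + 3.8587 = 7.7529
F = (S − I)·e^(rT) = (442.54 − 7.7529) · e^(0.0549·8/12)
= 434.7871 · e^0.036600 = 434.7871 × 1.037278 = ₹451.00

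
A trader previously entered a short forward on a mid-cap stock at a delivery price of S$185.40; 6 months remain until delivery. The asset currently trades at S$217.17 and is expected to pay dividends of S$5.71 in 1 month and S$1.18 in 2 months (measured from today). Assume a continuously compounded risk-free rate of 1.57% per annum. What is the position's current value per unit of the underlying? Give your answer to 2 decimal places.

PV(remaining dividends) I = 5.71·e^(−0.0157·1/12) + 1.18·e^(−0.0157·2/12) = 6.8795
Current forward F = (S − I)·e^(rT) = (217.17 − 6.8795)·e^(0.0157·6/12) = 210.2905 × 1.007881 = 211.9478
Value (long) = (F − K)·e^(−rT) = (211.9478 − 185.40) × 0.992181 = 26.3402
Short position value = −(long value) = -S$26.34

-S$26.34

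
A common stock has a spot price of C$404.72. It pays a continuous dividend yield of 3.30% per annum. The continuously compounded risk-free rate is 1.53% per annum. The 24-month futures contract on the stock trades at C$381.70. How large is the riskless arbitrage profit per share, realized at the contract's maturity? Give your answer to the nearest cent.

Fair futures: F* = S·e^(carry·T), with carry = (r − q) = 0.0153 − 0.0330 = -0.0177
F* = 404.72 · e^(-0.0177 × 24/12) = 404.72 · e^-0.035400 = 404.72 × 0.965219 = C$390.6434
Market C$381.70 < fair C$390.6434: forward underpriced → reverse cash-and-carry (short spot, go long the forward).
At maturity, profit = |F_mkt − F*| = |381.70 − 390.6434| = C$8.94 per share

C$8.94 per share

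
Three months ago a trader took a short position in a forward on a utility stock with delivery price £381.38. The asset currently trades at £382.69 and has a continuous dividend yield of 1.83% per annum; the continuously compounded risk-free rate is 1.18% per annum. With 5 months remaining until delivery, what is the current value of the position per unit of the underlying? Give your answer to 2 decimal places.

Current fair forward for the remaining 5 months: F = S·e^((r − q)·T), (r − q) = 0.0118 − 0.0183 = -0.0065
F = 382.69 · e^(-0.0065 × 5/12) = 382.69 × 0.997295 = 381.6548
Value of long forward = (F − K)·e^(−rT) = (381.6548 − 381.38) · e^(−0.0118·5/12)
= 0.2748 × 0.995095 = 0.27
Short position value = −(long value) = -£0.27

-£0.27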